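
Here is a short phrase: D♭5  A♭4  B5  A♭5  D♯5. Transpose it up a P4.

Gb5 Db5 E6 Db6 G#5

A perfect fourth up from Db5 gives Gb5.
A perfect fourth up from Ab4 gives Db5.
A perfect fourth up from B5 gives E6.
Ab5: a fourth up reaches D, and 5 semitones makes it Db6.
A perfect fourth up from D#5 gives G#5.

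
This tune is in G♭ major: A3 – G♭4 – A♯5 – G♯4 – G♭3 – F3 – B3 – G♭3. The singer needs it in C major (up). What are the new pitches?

G♭ major to C major up is an augmented fourth, so every note moves up by that interval.
A3 becomes D#4
Gb4 becomes C5
A#5 becomes D##6
G#4 becomes C##5
Gb3 becomes C4
F3 becomes B3
B3 becomes E#4
Gb3 becomes C4

D#4 C5 D##6 C##5 C4 B3 E#4 C4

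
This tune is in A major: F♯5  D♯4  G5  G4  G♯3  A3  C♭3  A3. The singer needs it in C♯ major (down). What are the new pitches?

A major to C♯ major down is a minor sixth, so every note moves down by that interval.
F#5 → A#4
D#4 → F##3
G5 → B4
G4 → B3
G#3 → B#2
A3 → C#3
Cb3 → Eb2
A3 → C#3

A#4 F##3 B4 B3 B#2 C#3 Eb2 C#3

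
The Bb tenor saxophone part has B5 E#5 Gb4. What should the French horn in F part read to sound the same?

First find concert pitch: the Bb tenor saxophone sounds a major ninth below written, so B5 E#5 Gb4 sounds A4 D#4 Fb3.
Then write for French horn in F: it sounds a perfect fifth below written, so the part must be a perfect fifth above concert.
A4 → E5
D#4 → A#4
Fb3 → Cb4

E5 A#4 Cb4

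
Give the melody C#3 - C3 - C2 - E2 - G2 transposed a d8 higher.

C#3 gives C4
C3 gives Cb4
C2 gives Cb3
E2 gives Eb3
G2 gives Gb3

C4 Cb4 Cb3 Eb3 Gb3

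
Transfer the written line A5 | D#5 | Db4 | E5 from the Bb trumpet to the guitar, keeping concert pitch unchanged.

G6 C#6 Cb5 D6

First find concert pitch: the Bb trumpet sounds a major second below written, so A5 D#5 Db4 E5 sounds G5 C#5 Cb4 D5.
Then write for guitar: it sounds a perfect octave below written, so the part must be a perfect octave above concert.
G5 → G6
C#5 → C#6
Cb4 → Cb5
D5 → D6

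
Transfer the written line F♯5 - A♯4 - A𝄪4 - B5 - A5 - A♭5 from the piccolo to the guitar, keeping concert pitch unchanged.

F#7 A#6 A##6 B7 A7 Ab7

First find concert pitch: the piccolo sounds a perfect octave above written, so F♯5 A♯4 A𝄪4 B5 A5 A♭5 sounds F#6 A#5 A##5 B6 A6 Ab6.
Then write for guitar: it sounds a perfect octave below written, so the part must be a perfect octave above concert.
F#6 → F#7
A#5 → A#6
A##5 → A##6
B6 → B7
A6 → A7
Ab6 → Ab7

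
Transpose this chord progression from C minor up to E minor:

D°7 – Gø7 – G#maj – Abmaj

F#°7 Bø7 B#maj Cmaj

C minor up to E minor is a major third; each chord root moves by that interval while the quality stays the same.
D°7: root D up a major third → F#, giving F#°7.
Gø7: root G up a major third → B, giving Bø7.
G#maj: root G# up a major third → B#, giving B#maj.
Abmaj: root Ab up a major third → C, giving Cmaj.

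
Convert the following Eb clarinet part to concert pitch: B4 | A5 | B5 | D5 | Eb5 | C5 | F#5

D5 C6 D6 F5 Gb5 Eb5 A5

Written C4 on the Eb clarinet sounds as Eb4, a minor third higher; apply that shift to every note.
B4 to D5
A5 to C6
B5 to D6
D5 to F5
Eb5 to Gb5
C5 to Eb5
F#5 to A5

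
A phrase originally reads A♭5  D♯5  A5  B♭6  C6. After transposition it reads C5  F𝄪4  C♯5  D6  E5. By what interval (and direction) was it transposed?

Take the first pair: Ab5 → C5. A to C spans 6 letter names, so the interval is some kind of sixth.
C5 to Ab5 is 8 semitones, which makes it a minor sixth; the second version is lower, so the direction is down.
Checking another pair — C6 → E5 — gives the same interval.

down a minor sixth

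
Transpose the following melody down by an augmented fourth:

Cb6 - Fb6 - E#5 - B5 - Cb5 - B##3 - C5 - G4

Cb6 -> Gbb5
Fb6 -> Cbb6
E#5 -> B4
B5 -> F5
Cb5 -> Gbb4
B##3 -> F##3
C5 -> Gb4
G4 -> Db4

Gbb5 Cbb6 B4 F5 Gbb4 F##3 Gb4 Db4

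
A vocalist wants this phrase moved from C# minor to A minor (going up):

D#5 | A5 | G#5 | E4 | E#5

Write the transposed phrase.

B5 F6 E6 C5 C#6

C# minor to A minor up is a minor sixth, so every note moves up by that interval.
D#5 to B5
A5 to F6
G#5 to E6
E4 to C5
E#5 to C#6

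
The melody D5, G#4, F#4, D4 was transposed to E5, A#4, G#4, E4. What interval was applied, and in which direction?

up a major second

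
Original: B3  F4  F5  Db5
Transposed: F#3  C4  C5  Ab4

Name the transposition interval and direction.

Take the first pair: B3 → F#3. B to F spans 4 letter names, so the interval is some kind of fourth.
F#3 to B3 is 5 semitones, which makes it a perfect fourth; the second version is lower, so the direction is down.
Checking another pair — Db5 → Ab4 — gives the same interval.

down a perfect fourth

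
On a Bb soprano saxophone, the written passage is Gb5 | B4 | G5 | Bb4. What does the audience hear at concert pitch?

Fb5 A4 F5 Ab4

The Bb soprano saxophone sounds a major second below written, so transpose each written note down a major second.
Gb5 gives Fb5
B4 gives A4
G5 gives F5
Bb4 gives Ab4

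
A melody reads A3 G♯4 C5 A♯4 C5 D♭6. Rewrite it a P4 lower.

E3 D#4 G4 E#4 G4 Ab5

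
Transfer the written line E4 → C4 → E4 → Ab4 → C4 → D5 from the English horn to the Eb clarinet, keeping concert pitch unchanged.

First find concert pitch: the English horn sounds a perfect fifth below written, so E4 C4 E4 Ab4 C4 D5 sounds A3 F3 A3 Db4 F3 G4.
Then write for Eb clarinet: it sounds a minor third above written, so the part must be a minor third below concert.
A3 → F#3
F3 → D3
A3 → F#3
Db4 → Bb3
F3 → D3
G4 → E4

F#3 D3 F#3 Bb3 D3 E4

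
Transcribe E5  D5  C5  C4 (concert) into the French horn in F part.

Written C4 sounds as F3 on the French horn in F, so concert pitches are written a perfect fifth up.
E5 → B5
D5 → A5
C5 → G5
C4 → G4

B5 A5 G5 G4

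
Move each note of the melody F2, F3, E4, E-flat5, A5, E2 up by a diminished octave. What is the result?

Fb3 Fb4 Eb5 Ebb6 Ab6 Eb3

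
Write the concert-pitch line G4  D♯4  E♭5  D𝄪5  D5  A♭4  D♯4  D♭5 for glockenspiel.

G2 D#2 Eb3 D##3 D3 Ab2 D#2 Db3

The glockenspiel sounds a perfect fifteenth above written, so the written part must be a perfect fifteenth below concert — transpose each note down.
G4 → G2
D#4 → D#2
Eb5 → Eb3
D##5 → D##3
D5 → D3
Ab4 → Ab2
D#4 → D#2
Db5 → Db3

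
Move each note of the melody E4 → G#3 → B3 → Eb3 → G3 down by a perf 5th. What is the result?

E4: a fifth down reaches A, and 7 semitones makes it A3.
A perfect fifth down from G#3 gives C#3.
B3: a fifth down reaches E, and 7 semitones makes it E3.
A perfect fifth down from Eb3 gives Ab2.
G3: a fifth down reaches C, and 7 semitones makes it C3.

A3 C#3 E3 Ab2 C3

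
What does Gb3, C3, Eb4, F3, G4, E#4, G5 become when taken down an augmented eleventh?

An augmented eleventh down from Gb3 gives Dbb2.
An augmented eleventh down from C3 gives Gb1.
Eb4: an eleventh down reaches B, and 18 semitones makes it Bbb2.
An augmented eleventh down from F3 gives Cb2.
G4 down an augmented eleventh is Db3.
E#4: an eleventh down reaches B, and 18 semitones makes it B2.
An augmented eleventh down from G5 gives Db4.

Dbb2 Gb1 Bbb2 Cb2 Db3 B2 Db4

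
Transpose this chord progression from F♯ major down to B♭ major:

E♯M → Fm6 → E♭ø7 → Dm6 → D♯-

AM Bbbm6 Abbø7 Gbm6 G-

F♯ major down to B♭ major is an augmented fifth; each chord root moves by that interval while the quality stays the same.
E♯M: root E♯ down an augmented fifth → A, giving AM.
Fm6: root F down an augmented fifth → Bbb, giving Bbbm6.
E♭ø7: root E♭ down an augmented fifth → Abb, giving Abbø7.
Dm6: root D down an augmented fifth → Gb, giving Gbm6.
D♯-: root D♯ down an augmented fifth → G, giving G-.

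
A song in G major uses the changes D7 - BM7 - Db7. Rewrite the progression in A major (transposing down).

G major down to A major is a minor seventh; each chord root moves by that interval while the quality stays the same.
D7: root D down a minor seventh → E, giving E7.
BM7: root B down a minor seventh → C#, giving C#M7.
Db7: root Db down a minor seventh → Eb, giving Eb7.

E7 C#M7 Eb7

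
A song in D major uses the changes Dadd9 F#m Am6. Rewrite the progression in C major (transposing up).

D major up to C major is a minor seventh; each chord root moves by that interval while the quality stays the same.
Dadd9: root D up a minor seventh → C, giving Cadd9.
F#m: root F# up a minor seventh → E, giving Em.
Am6: root A up a minor seventh → G, giving Gm6.

Cadd9 Em Gm6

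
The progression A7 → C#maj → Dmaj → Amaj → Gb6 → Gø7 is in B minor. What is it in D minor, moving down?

B minor down to D minor is a major sixth; each chord root moves by that interval while the quality stays the same.
A7: root A down a major sixth → C, giving C7.
C#maj: root C# down a major sixth → E, giving Emaj.
Dmaj: root D down a major sixth → F, giving Fmaj.
Amaj: root A down a major sixth → C, giving Cmaj.
Gb6: root Gb down a major sixth → Bbb, giving Bbb6.
Gø7: root G down a major sixth → Bb, giving Bbø7.

C7 Emaj Fmaj Cmaj Bbb6 Bbø7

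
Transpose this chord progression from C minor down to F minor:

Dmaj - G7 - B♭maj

Gmaj C7 Ebmaj

C minor down to F minor is a perfect fifth; each chord root moves by that interval while the quality stays the same.
Dmaj: root D down a perfect fifth → G, giving Gmaj.
G7: root G down a perfect fifth → C, giving C7.
B♭maj: root B♭ down a perfect fifth → Eb, giving Ebmaj.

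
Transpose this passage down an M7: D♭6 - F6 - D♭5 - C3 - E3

Ebb5 Gb5 Ebb4 Db2 F2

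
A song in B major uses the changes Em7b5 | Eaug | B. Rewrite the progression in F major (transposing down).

Bbm7b5 Bbaug F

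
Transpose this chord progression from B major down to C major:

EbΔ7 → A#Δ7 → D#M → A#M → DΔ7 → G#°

FbΔ7 BΔ7 EM BM EbΔ7 A°

B major down to C major is a major seventh; each chord root moves by that interval while the quality stays the same.
EbΔ7: root Eb down a major seventh → Fb, giving FbΔ7.
A#Δ7: root A# down a major seventh → B, giving BΔ7.
D#M: root D# down a major seventh → E, giving EM.
A#M: root A# down a major seventh → B, giving BM.
DΔ7: root D down a major seventh → Eb, giving EbΔ7.
G#°: root G# down a major seventh → A, giving A°.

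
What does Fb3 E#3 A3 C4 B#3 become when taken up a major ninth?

Fb3 -> Gb4
E#3 -> F##4
A3 -> B4
C4 -> D5
B#3 -> C##5

Gb4 F##4 B4 D5 C##5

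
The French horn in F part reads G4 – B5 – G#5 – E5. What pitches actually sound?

C4 E5 C#5 A4

The French horn in F sounds a perfect fifth below written, so transpose each written note down a perfect fifth.
G4 -> C4
B5 -> E5
G#5 -> C#5
E5 -> A4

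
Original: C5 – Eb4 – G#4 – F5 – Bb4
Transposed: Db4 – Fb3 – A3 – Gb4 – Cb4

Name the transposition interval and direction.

down a major seventh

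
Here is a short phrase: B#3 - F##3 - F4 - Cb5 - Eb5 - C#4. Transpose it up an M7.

A##4 E##4 E5 Bb5 D6 B#4

B#3 up a major seventh is A##4.
F##3 up a major seventh is E##4.
A major seventh up from F4 gives E5.
Cb5: a seventh up reaches B, and 11 semitones makes it Bb5.
A major seventh up from Eb5 gives D6.
C#4: a seventh up reaches B, and 11 semitones makes it B#4.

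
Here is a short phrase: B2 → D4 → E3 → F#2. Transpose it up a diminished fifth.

B2 becomes F3
D4 becomes Ab4
E3 becomes Bb3
F#2 becomes C3

F3 Ab4 Bb3 C3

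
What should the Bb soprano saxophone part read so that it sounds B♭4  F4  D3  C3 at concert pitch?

Written C4 sounds as Bb3 on the Bb soprano saxophone, so concert pitches are written a major second up.
Bb4 becomes C5
F4 becomes G4
D3 becomes E3
C3 becomes D3

C5 G4 E3 D3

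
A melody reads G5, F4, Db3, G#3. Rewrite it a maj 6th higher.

E6 D5 Bb3 E#4

G5 gives E6
F4 gives D5
Db3 gives Bb3
G#3 gives E#4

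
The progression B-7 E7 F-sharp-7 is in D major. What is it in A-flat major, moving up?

D major up to A-flat major is a diminished fifth; each chord root moves by that interval while the quality stays the same.
B-7: root B up a diminished fifth → F, giving F-7.
E7: root E up a diminished fifth → Bb, giving Bb7.
F-sharp-7: root F-sharp up a diminished fifth → C, giving C-7.

F-7 Bb7 C-7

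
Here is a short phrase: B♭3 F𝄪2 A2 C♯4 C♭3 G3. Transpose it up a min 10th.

Db5 A#3 C4 E5 Ebb4 Bb4

A minor tenth up from Bb3 gives Db5.
F##2: a tenth up reaches A, and 15 semitones makes it A#3.
A minor tenth up from A2 gives C4.
A minor tenth up from C#4 gives E5.
A minor tenth up from Cb3 gives Ebb4.
A minor tenth up from G3 gives Bb4.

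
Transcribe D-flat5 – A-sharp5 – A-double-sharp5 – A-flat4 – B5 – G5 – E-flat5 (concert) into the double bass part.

Db6 A#6 A##6 Ab5 B6 G6 Eb6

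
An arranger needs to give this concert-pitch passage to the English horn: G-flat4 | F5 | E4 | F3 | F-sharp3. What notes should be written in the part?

Db5 C6 B4 C4 C#4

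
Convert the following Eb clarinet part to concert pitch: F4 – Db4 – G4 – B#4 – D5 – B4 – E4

Ab4 Fb4 Bb4 D#5 F5 D5 G4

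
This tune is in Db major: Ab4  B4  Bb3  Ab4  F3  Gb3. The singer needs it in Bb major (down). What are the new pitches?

Db major to Bb major down is a minor third, so every note moves down by that interval.
Ab4 -> F4
B4 -> G#4
Bb3 -> G3
Ab4 -> F4
F3 -> D3
Gb3 -> Eb3

F4 G#4 G3 F4 D3 Eb3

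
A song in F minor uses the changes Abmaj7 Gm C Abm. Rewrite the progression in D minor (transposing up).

Fmaj7 Em A Fm

F minor up to D minor is a major sixth; each chord root moves by that interval while the quality stays the same.
Abmaj7: root Ab up a major sixth → F, giving Fmaj7.
Gm: root G up a major sixth → E, giving Em.
C: root C up a major sixth → A, giving A.
Abm: root Ab up a major sixth → F, giving Fm.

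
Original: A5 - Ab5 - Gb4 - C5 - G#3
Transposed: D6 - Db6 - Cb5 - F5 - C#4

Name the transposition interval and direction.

up a perfect fourth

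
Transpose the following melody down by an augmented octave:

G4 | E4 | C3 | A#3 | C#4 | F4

Gb3 Eb3 Cb2 A2 C3 Fb3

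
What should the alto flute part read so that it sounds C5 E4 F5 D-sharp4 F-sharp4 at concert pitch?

F5 A4 Bb5 G#4 B4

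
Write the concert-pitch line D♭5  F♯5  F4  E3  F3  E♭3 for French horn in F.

Ab5 C#6 C5 B3 C4 Bb3

Written C4 sounds as F3 on the French horn in F, so concert pitches are written a perfect fifth up.
Db5 -> Ab5
F#5 -> C#6
F4 -> C5
E3 -> B3
F3 -> C4
Eb3 -> Bb3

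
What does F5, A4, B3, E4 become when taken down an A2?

F5: a second down reaches E, and 3 semitones makes it Ebb5.
A4 down an augmented second is Gb4.
An augmented second down from B3 gives Ab3.
E4: a second down reaches D, and 3 semitones makes it Db4.

Ebb5 Gb4 Ab3 Db4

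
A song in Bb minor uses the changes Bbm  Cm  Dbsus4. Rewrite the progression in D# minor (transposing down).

Bb minor down to D# minor is a diminished sixth; each chord root moves by that interval while the quality stays the same.
Bbm: root Bb down a diminished sixth → D#, giving D#m.
Cm: root C down a diminished sixth → E#, giving E#m.
Dbsus4: root Db down a diminished sixth → F#, giving F#sus4.

D#m E#m F#sus4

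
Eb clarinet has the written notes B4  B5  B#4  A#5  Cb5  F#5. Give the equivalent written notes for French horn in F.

A5 A6 A#5 G#6 Bbb5 E6

First find concert pitch: the Eb clarinet sounds a minor third above written, so B4 B5 B#4 A#5 Cb5 F#5 sounds D5 D6 D#5 C#6 Ebb5 A5.
Then write for French horn in F: it sounds a perfect fifth below written, so the part must be a perfect fifth above concert.
D5 → A5
D6 → A6
D#5 → A#5
C#6 → G#6
Ebb5 → Bbb5
A5 → E6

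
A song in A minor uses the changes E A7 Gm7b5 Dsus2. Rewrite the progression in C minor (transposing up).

A minor up to C minor is a minor third; each chord root moves by that interval while the quality stays the same.
E: root E up a minor third → G, giving G.
A7: root A up a minor third → C, giving C7.
Gm7b5: root G up a minor third → Bb, giving Bbm7b5.
Dsus2: root D up a minor third → F, giving Fsus2.

G C7 Bbm7b5 Fsus2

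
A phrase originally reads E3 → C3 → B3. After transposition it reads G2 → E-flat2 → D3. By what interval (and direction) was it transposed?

down a major sixth

Take the first pair: E3 → G2. E to G spans 6 letter names, so the interval is some kind of sixth.
G2 to E3 is 9 semitones, which makes it a major sixth; the second version is lower, so the direction is down.
Checking another pair — B3 → D3 — gives the same interval.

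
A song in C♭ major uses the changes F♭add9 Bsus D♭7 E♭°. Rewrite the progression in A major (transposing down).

C♭ major down to A major is a diminished third; each chord root moves by that interval while the quality stays the same.
F♭add9: root F♭ down a diminished third → D, giving Dadd9.
Bsus: root B down a diminished third → G##, giving G##sus.
D♭7: root D♭ down a diminished third → B, giving B7.
E♭°: root E♭ down a diminished third → C#, giving C#°.

Dadd9 G##sus B7 C#°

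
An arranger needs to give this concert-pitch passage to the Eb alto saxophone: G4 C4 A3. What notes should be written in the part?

E5 A4 F#4

Written C4 sounds as Eb3 on the Eb alto saxophone, so concert pitches are written a major sixth up.
G4 to E5
C4 to A4
A3 to F#4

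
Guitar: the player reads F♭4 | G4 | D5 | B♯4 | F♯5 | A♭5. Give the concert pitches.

Fb3 G3 D4 B#3 F#4 Ab4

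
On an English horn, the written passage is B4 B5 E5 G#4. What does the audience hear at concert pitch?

Written C4 on the English horn sounds as F3, a perfect fifth lower; apply that shift to every note.
B4 -> E4
B5 -> E5
E5 -> A4
G#4 -> C#4

E4 E5 A4 C#4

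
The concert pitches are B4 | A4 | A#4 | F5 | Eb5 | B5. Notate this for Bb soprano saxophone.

The Bb soprano saxophone sounds a major second below written, so the written part must be a major second above concert — transpose each note up.
B4 -> C#5
A4 -> B4
A#4 -> B#4
F5 -> G5
Eb5 -> F5
B5 -> C#6

C#5 B4 B#4 G5 F5 C#6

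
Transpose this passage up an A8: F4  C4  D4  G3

F#5 C#5 D#5 G#4

F4 gives F#5
C4 gives C#5
D4 gives D#5
G3 gives G#4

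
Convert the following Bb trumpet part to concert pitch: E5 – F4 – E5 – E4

The Bb trumpet sounds a major second below written, so transpose each written note down a major second.
E5 gives D5
F4 gives Eb4
E5 gives D5
E4 gives D4

D5 Eb4 D5 D4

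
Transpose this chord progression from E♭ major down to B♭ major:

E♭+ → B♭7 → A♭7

Bb+ F7 Eb7

E♭ major down to B♭ major is a perfect fourth; each chord root moves by that interval while the quality stays the same.
E♭+: root E♭ down a perfect fourth → Bb, giving Bb+.
B♭7: root B♭ down a perfect fourth → F, giving F7.
A♭7: root A♭ down a perfect fourth → Eb, giving Eb7.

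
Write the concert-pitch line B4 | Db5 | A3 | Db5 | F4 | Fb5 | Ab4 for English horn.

F#5 Ab5 E4 Ab5 C5 Cb6 Eb5

The English horn sounds a perfect fifth below written, so the written part must be a perfect fifth above concert — transpose each note up.
B4 becomes F#5
Db5 becomes Ab5
A3 becomes E4
Db5 becomes Ab5
F4 becomes C5
Fb5 becomes Cb6
Ab4 becomes Eb5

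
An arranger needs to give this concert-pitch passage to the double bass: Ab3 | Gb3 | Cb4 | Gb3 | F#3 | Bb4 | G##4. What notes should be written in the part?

Ab4 Gb4 Cb5 Gb4 F#4 Bb5 G##5

Written C4 sounds as C3 on the double bass, so concert pitches are written a perfect octave up.
Ab3 gives Ab4
Gb3 gives Gb4
Cb4 gives Cb5
Gb3 gives Gb4
F#3 gives F#4
Bb4 gives Bb5
G##4 gives G##5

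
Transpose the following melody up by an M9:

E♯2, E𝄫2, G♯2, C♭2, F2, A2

F##3 Fb3 A#3 Db3 G3 B3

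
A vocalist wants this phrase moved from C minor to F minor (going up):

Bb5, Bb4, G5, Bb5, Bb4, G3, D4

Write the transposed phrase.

Eb6 Eb5 C6 Eb6 Eb5 C4 G4

C minor to F minor up is a perfect fourth, so every note moves up by that interval.
Bb5 becomes Eb6
Bb4 becomes Eb5
G5 becomes C6
Bb5 becomes Eb6
Bb4 becomes Eb5
G3 becomes C4
D4 becomes G4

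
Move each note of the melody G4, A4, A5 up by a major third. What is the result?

B4 C#5 C#6

G4 → B4
A4 → C#5
A5 → C#6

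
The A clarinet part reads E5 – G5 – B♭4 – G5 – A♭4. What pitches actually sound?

C#5 E5 G4 E5 F4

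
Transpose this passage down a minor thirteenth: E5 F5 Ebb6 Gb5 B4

G#3 A3 Gb4 Bb3 D#3

E5 down a minor thirteenth is G#3.
F5: a thirteenth down reaches A, and 20 semitones makes it A3.
A minor thirteenth down from Ebb6 gives Gb4.
Gb5 down a minor thirteenth is Bb3.
B4: a thirteenth down reaches D, and 20 semitones makes it D#3.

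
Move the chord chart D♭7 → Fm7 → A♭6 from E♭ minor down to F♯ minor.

E♭ minor down to F♯ minor is a diminished seventh; each chord root moves by that interval while the quality stays the same.
D♭7: root D♭ down a diminished seventh → E, giving E7.
Fm7: root F down a diminished seventh → G#, giving G#m7.
A♭6: root A♭ down a diminished seventh → B, giving B6.

E7 G#m7 B6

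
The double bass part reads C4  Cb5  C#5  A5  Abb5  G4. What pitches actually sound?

The double bass sounds a perfect octave below written, so transpose each written note down a perfect octave.
C4 gives C3
Cb5 gives Cb4
C#5 gives C#4
A5 gives A4
Abb5 gives Abb4
G4 gives G3

C3 Cb4 C#4 A4 Abb4 G3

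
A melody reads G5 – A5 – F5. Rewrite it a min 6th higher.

G5 up a minor sixth is Eb6.
A5 up a minor sixth is F6.
A minor sixth up from F5 gives Db6.

Eb6 F6 Db6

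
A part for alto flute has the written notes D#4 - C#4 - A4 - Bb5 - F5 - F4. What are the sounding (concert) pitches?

A#3 G#3 E4 F5 C5 C4

Written C4 on the alto flute sounds as G3, a perfect fourth lower; apply that shift to every note.
D#4 becomes A#3
C#4 becomes G#3
A4 becomes E4
Bb5 becomes F5
F5 becomes C5
F4 becomes C4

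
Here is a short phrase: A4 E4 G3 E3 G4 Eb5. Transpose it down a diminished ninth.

G##3 D##3 F##2 D##2 F##3 D#4

A4 → G##3
E4 → D##3
G3 → F##2
E3 → D##2
G4 → F##3
Eb5 → D#4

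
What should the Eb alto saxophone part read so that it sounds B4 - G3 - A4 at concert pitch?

G#5 E4 F#5

The Eb alto saxophone sounds a major sixth below written, so the written part must be a major sixth above concert — transpose each note up.
B4 -> G#5
G3 -> E4
A4 -> F#5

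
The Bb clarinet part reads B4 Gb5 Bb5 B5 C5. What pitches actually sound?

A4 Fb5 Ab5 A5 Bb4

The Bb clarinet sounds a major second below written, so transpose each written note down a major second.
B4 gives A4
Gb5 gives Fb5
Bb5 gives Ab5
B5 gives A5
C5 gives Bb4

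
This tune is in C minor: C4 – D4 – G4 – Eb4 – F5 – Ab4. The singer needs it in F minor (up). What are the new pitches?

F4 G4 C5 Ab4 Bb5 Db5

C minor to F minor up is a perfect fourth, so every note moves up by that interval.
C4 -> F4
D4 -> G4
G4 -> C5
Eb4 -> Ab4
F5 -> Bb5
Ab4 -> Db5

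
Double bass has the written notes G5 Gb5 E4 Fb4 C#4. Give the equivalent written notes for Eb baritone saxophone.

E6 Eb6 C#5 Db5 A#4

First find concert pitch: the double bass sounds a perfect octave below written, so G5 Gb5 E4 Fb4 C#4 sounds G4 Gb4 E3 Fb3 C#3.
Then write for Eb baritone saxophone: it sounds a major thirteenth below written, so the part must be a major thirteenth above concert.
G4 → E6
Gb4 → Eb6
E3 → C#5
Fb3 → Db5
C#3 → A#4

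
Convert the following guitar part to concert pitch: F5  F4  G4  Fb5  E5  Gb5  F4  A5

F4 F3 G3 Fb4 E4 Gb4 F3 A4

The guitar sounds a perfect octave below written, so transpose each written note down a perfect octave.
F5 becomes F4
F4 becomes F3
G4 becomes G3
Fb5 becomes Fb4
E5 becomes E4
Gb5 becomes Gb4
F4 becomes F3
A5 becomes A4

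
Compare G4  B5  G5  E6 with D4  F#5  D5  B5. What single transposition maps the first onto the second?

down a perfect fourth

Take the first pair: G4 → D4. G to D spans 4 letter names, so the interval is some kind of fourth.
D4 to G4 is 5 semitones, which makes it a perfect fourth; the second version is lower, so the direction is down.
Checking another pair — E6 → B5 — gives the same interval.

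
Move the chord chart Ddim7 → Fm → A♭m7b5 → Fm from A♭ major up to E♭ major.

Adim7 Cm Ebm7b5 Cm

A♭ major up to E♭ major is a perfect fifth; each chord root moves by that interval while the quality stays the same.
Ddim7: root D up a perfect fifth → A, giving Adim7.
Fm: root F up a perfect fifth → C, giving Cm.
A♭m7b5: root A♭ up a perfect fifth → Eb, giving Ebm7b5.
Fm: root F up a perfect fifth → C, giving Cm.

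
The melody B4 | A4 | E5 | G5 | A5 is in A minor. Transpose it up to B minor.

A minor to B minor up is a major second, so every note moves up by that interval.
B4 gives C#5
A4 gives B4
E5 gives F#5
G5 gives A5
A5 gives B5

C#5 B4 F#5 A5 B5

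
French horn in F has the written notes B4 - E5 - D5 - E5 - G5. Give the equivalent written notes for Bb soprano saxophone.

F#4 B4 A4 B4 D5

First find concert pitch: the French horn in F sounds a perfect fifth below written, so B4 E5 D5 E5 G5 sounds E4 A4 G4 A4 C5.
Then write for Bb soprano saxophone: it sounds a major second below written, so the part must be a major second above concert.
E4 → F#4
A4 → B4
G4 → A4
A4 → B4
C5 → D5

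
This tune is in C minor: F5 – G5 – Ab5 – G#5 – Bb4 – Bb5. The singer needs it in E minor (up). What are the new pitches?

From C up to E is a major third; apply that to each pitch.
F5 to A5
G5 to B5
Ab5 to C6
G#5 to B#5
Bb4 to D5
Bb5 to D6

A5 B5 C6 B#5 D5 D6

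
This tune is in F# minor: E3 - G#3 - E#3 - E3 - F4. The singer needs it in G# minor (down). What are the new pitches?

From F# down to G# is a minor seventh; apply that to each pitch.
E3 becomes F#2
G#3 becomes A#2
E#3 becomes F##2
E3 becomes F#2
F4 becomes G3

F#2 A#2 F##2 F#2 G3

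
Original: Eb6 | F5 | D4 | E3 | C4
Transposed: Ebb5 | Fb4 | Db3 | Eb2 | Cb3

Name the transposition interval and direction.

From Eb6 to Ebb5 is 8 letter names — an octave of some quality.
Ebb5 to Eb6 is 13 semitones, which makes it an augmented octave; the second version is lower, so the direction is down.
Checking another pair — C4 → Cb3 — gives the same interval.

down an augmented octave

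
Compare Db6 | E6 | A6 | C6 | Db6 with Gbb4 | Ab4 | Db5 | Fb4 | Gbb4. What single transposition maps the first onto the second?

From Db6 to Gbb4 is 12 letter names — a twelfth of some quality.
Gbb4 to Db6 is 20 semitones, which makes it an augmented twelfth; the second version is lower, so the direction is down.
Checking another pair — Db6 → Gbb4 — gives the same interval.

down an augmented twelfth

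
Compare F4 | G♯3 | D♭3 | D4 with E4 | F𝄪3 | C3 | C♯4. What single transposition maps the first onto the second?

Take the first pair: F4 → E4. F to E spans 2 letter names, so the interval is some kind of second.
E4 to F4 is 1 semitone, which makes it a minor second; the second version is lower, so the direction is down.
Checking another pair — D4 → C#4 — gives the same interval.

down a minor second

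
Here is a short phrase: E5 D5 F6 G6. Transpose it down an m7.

A minor seventh down from E5 gives F#4.
D5: a seventh down reaches E, and 10 semitones makes it E4.
F6 down a minor seventh is G5.
G6: a seventh down reaches A, and 10 semitones makes it A5.

F#4 E4 G5 A5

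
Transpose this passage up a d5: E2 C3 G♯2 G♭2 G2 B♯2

E2 becomes Bb2
C3 becomes Gb3
G#2 becomes D3
Gb2 becomes Dbb3
G2 becomes Db3
B#2 becomes F#3

Bb2 Gb3 D3 Dbb3 Db3 F#3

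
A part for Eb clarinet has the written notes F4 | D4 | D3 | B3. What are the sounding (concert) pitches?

Written C4 on the Eb clarinet sounds as Eb4, a minor third higher; apply that shift to every note.
F4 becomes Ab4
D4 becomes F4
D3 becomes F3
B3 becomes D4

Ab4 F4 F3 D4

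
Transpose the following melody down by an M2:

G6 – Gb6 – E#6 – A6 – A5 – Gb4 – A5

G6 to F6
Gb6 to Fb6
E#6 to D#6
A6 to G6
A5 to G5
Gb4 to Fb4
A5 to G5

F6 Fb6 D#6 G6 G5 Fb4 G5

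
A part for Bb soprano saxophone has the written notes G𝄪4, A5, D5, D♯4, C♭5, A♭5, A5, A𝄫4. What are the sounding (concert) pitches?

F##4 G5 C5 C#4 Bbb4 Gb5 G5 Gbb4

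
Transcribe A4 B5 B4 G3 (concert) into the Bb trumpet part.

B4 C#6 C#5 A3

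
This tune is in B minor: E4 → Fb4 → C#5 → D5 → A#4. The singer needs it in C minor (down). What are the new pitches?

From B down to C is a major seventh; apply that to each pitch.
E4 -> F3
Fb4 -> Gbb3
C#5 -> D4
D5 -> Eb4
A#4 -> B3

F3 Gbb3 D4 Eb4 B3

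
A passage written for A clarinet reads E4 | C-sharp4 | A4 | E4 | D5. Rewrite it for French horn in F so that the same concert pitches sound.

First find concert pitch: the A clarinet sounds a minor third below written, so E4 C-sharp4 A4 E4 D5 sounds C#4 A#3 F#4 C#4 B4.
Then write for French horn in F: it sounds a perfect fifth below written, so the part must be a perfect fifth above concert.
C#4 → G#4
A#3 → E#4
F#4 → C#5
C#4 → G#4
B4 → F#5

G#4 E#4 C#5 G#4 F#5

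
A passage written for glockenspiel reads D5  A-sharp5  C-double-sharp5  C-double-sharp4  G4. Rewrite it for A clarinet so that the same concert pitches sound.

First find concert pitch: the glockenspiel sounds a perfect fifteenth above written, so D5 A-sharp5 C-double-sharp5 C-double-sharp4 G4 sounds D7 A#7 C##7 C##6 G6.
Then write for A clarinet: it sounds a minor third below written, so the part must be a minor third above concert.
D7 → F7
A#7 → C#8
C##7 → E#7
C##6 → E#6
G6 → Bb6

F7 C#8 E#7 E#6 Bb6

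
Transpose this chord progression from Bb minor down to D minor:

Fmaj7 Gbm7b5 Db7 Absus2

Bb minor down to D minor is a minor sixth; each chord root moves by that interval while the quality stays the same.
Fmaj7: root F down a minor sixth → A, giving Amaj7.
Gbm7b5: root Gb down a minor sixth → Bb, giving Bbm7b5.
Db7: root Db down a minor sixth → F, giving F7.
Absus2: root Ab down a minor sixth → C, giving Csus2.

Amaj7 Bbm7b5 F7 Csus2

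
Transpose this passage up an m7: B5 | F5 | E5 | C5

A minor seventh up from B5 gives A6.
A minor seventh up from F5 gives Eb6.
A minor seventh up from E5 gives D6.
C5: a seventh up reaches B, and 10 semitones makes it Bb5.

A6 Eb6 D6 Bb5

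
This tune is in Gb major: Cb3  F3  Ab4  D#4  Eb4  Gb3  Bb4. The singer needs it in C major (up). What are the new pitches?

F3 B3 D5 G##4 A4 C4 E5

From Gb up to C is an augmented fourth; apply that to each pitch.
Cb3 to F3
F3 to B3
Ab4 to D5
D#4 to G##4
Eb4 to A4
Gb3 to C4
Bb4 to E5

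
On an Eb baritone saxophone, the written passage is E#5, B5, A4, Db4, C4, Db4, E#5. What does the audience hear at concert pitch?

Written C4 on the Eb baritone saxophone sounds as Eb2, a major thirteenth lower; apply that shift to every note.
E#5 gives G#3
B5 gives D4
A4 gives C3
Db4 gives Fb2
C4 gives Eb2
Db4 gives Fb2
E#5 gives G#3

G#3 D4 C3 Fb2 Eb2 Fb2 G#3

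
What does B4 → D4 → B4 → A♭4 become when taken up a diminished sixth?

Gb5 Bbb4 Gb5 Fbb5

B4 to Gb5
D4 to Bbb4
B4 to Gb5
Ab4 to Fbb5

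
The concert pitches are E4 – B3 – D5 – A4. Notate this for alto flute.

A4 E4 G5 D5

The alto flute sounds a perfect fourth below written, so the written part must be a perfect fourth above concert — transpose each note up.
E4 → A4
B3 → E4
D5 → G5
A4 → D5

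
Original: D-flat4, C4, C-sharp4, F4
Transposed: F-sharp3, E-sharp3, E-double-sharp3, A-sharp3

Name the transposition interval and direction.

From Db4 to F#3 is 6 letter names — a sixth of some quality.
F#3 to Db4 is 7 semitones, which makes it a diminished sixth; the second version is lower, so the direction is down.
Checking another pair — F4 → A#3 — gives the same interval.

down a diminished sixth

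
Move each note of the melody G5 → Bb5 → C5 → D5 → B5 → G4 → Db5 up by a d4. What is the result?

G5 gives Cb6
Bb5 gives Ebb6
C5 gives Fb5
D5 gives Gb5
B5 gives Eb6
G4 gives Cb5
Db5 gives Gbb5

Cb6 Ebb6 Fb5 Gb5 Eb6 Cb5 Gbb5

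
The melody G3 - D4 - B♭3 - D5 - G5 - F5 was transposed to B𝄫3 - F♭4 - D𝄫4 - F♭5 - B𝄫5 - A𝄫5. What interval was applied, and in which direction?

up a diminished third

From G3 to Bbb3 is 3 letter names — a third of some quality.
G3 to Bbb3 is 2 semitones, which makes it a diminished third; the second version is higher, so the direction is up.
Checking another pair — F5 → Abb5 — gives the same interval.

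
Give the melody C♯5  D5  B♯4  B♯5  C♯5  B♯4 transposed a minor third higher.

E5 F5 D#5 D#6 E5 D#5

C#5 gives E5
D5 gives F5
B#4 gives D#5
B#5 gives D#6
C#5 gives E5
B#4 gives D#5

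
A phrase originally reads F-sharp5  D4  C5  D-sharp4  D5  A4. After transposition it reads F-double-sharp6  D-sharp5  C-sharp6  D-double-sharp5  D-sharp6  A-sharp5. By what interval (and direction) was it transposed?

Take the first pair: F#5 → F##6. F to F spans 8 letter names, so the interval is some kind of octave.
F#5 to F##6 is 13 semitones, which makes it an augmented octave; the second version is higher, so the direction is up.
Checking another pair — A4 → A#5 — gives the same interval.

up an augmented octave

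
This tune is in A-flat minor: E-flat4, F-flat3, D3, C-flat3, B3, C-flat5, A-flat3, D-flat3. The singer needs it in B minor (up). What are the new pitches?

A-flat minor to B minor up is an augmented second, so every note moves up by that interval.
Eb4 to F#4
Fb3 to G3
D3 to E#3
Cb3 to D3
B3 to C##4
Cb5 to D5
Ab3 to B3
Db3 to E3

F#4 G3 E#3 D3 C##4 D5 B3 E3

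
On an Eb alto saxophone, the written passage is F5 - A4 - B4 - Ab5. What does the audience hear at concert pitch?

Written C4 on the Eb alto saxophone sounds as Eb3, a major sixth lower; apply that shift to every note.
F5 to Ab4
A4 to C4
B4 to D4
Ab5 to Cb5

Ab4 C4 D4 Cb5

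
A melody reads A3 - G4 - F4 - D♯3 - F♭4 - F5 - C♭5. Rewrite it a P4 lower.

A3: a fourth down reaches E, and 5 semitones makes it E3.
G4 down a perfect fourth is D4.
F4 down a perfect fourth is C4.
D#3: a fourth down reaches A, and 5 semitones makes it A#2.
Fb4: a fourth down reaches C, and 5 semitones makes it Cb4.
F5 down a perfect fourth is C5.
Cb5: a fourth down reaches G, and 5 semitones makes it Gb4.

E3 D4 C4 A#2 Cb4 C5 Gb4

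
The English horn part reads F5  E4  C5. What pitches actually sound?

Written C4 on the English horn sounds as F3, a perfect fifth lower; apply that shift to every note.
F5 → Bb4
E4 → A3
C5 → F4

Bb4 A3 F4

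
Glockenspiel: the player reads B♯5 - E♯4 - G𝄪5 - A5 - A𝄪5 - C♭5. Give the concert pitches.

B#7 E#6 G##7 A7 A##7 Cb7

Written C4 on the glockenspiel sounds as C6, a perfect fifteenth higher; apply that shift to every note.
B#5 becomes B#7
E#4 becomes E#6
G##5 becomes G##7
A5 becomes A7
A##5 becomes A##7
Cb5 becomes Cb7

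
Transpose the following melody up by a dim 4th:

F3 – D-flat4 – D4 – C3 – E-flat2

A diminished fourth up from F3 gives Bbb3.
A diminished fourth up from Db4 gives Gbb4.
D4 up a diminished fourth is Gb4.
C3 up a diminished fourth is Fb3.
Eb2 up a diminished fourth is Abb2.

Bbb3 Gbb4 Gb4 Fb3 Abb2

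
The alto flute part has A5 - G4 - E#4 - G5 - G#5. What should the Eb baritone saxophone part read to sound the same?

First find concert pitch: the alto flute sounds a perfect fourth below written, so A5 G4 E#4 G5 G#5 sounds E5 D4 B#3 D5 D#5.
Then write for Eb baritone saxophone: it sounds a major thirteenth below written, so the part must be a major thirteenth above concert.
E5 → C#7
D4 → B5
B#3 → G##5
D5 → B6
D#5 → B#6

C#7 B5 G##5 B6 B#6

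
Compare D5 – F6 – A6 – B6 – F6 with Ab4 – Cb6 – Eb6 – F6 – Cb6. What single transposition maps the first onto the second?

From D5 to Ab4 is 4 letter names — a fourth of some quality.
Ab4 to D5 is 6 semitones, which makes it an augmented fourth; the second version is lower, so the direction is down.
Checking another pair — F6 → Cb6 — gives the same interval.

down an augmented fourth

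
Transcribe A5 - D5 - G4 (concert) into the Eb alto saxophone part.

The Eb alto saxophone sounds a major sixth below written, so the written part must be a major sixth above concert — transpose each note up.
A5 becomes F#6
D5 becomes B5
G4 becomes E5

F#6 B5 E5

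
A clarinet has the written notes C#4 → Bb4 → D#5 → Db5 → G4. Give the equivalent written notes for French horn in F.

E#4 D5 F##5 F5 B4

First find concert pitch: the A clarinet sounds a minor third below written, so C#4 Bb4 D#5 Db5 G4 sounds A#3 G4 B#4 Bb4 E4.
Then write for French horn in F: it sounds a perfect fifth below written, so the part must be a perfect fifth above concert.
A#3 → E#4
G4 → D5
B#4 → F##5
Bb4 → F5
E4 → B4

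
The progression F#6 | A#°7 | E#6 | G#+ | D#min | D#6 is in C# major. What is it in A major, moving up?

D6 F#°7 C#6 E+ Bmin B6

C# major up to A major is a minor sixth; each chord root moves by that interval while the quality stays the same.
F#6: root F# up a minor sixth → D, giving D6.
A#°7: root A# up a minor sixth → F#, giving F#°7.
E#6: root E# up a minor sixth → C#, giving C#6.
G#+: root G# up a minor sixth → E, giving E+.
D#min: root D# up a minor sixth → B, giving Bmin.
D#6: root D# up a minor sixth → B, giving B6.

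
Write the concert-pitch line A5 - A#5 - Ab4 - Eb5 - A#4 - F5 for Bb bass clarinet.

B6 B#6 Bb5 F6 B#5 G6

Written C4 sounds as Bb2 on the Bb bass clarinet, so concert pitches are written a major ninth up.
A5 -> B6
A#5 -> B#6
Ab4 -> Bb5
Eb5 -> F6
A#4 -> B#5
F5 -> G6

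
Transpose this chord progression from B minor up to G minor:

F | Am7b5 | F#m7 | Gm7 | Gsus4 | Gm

Db Fm7b5 Dm7 Ebm7 Ebsus4 Ebm

B minor up to G minor is a minor sixth; each chord root moves by that interval while the quality stays the same.
F: root F up a minor sixth → Db, giving Db.
Am7b5: root A up a minor sixth → F, giving Fm7b5.
F#m7: root F# up a minor sixth → D, giving Dm7.
Gm7: root G up a minor sixth → Eb, giving Ebm7.
Gsus4: root G up a minor sixth → Eb, giving Ebsus4.
Gm: root G up a minor sixth → Eb, giving Ebm.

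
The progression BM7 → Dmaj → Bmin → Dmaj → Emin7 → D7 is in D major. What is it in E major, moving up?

C#M7 Emaj C#min Emaj F#min7 E7

D major up to E major is a major second; each chord root moves by that interval while the quality stays the same.
BM7: root B up a major second → C#, giving C#M7.
Dmaj: root D up a major second → E, giving Emaj.
Bmin: root B up a major second → C#, giving C#min.
Dmaj: root D up a major second → E, giving Emaj.
Emin7: root E up a major second → F#, giving F#min7.
D7: root D up a major second → E, giving E7.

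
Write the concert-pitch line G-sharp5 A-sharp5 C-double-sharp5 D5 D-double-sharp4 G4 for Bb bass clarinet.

A#6 B#6 D##6 E6 E##5 A5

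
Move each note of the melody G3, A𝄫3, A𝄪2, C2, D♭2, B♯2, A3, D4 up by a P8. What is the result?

G4 Abb4 A##3 C3 Db3 B#3 A4 D5

G3: an octave up reaches G, and 12 semitones makes it G4.
Abb3 up a perfect octave is Abb4.
A##2 up a perfect octave is A##3.
C2: an octave up reaches C, and 12 semitones makes it C3.
A perfect octave up from Db2 gives Db3.
B#2 up a perfect octave is B#3.
A3 up a perfect octave is A4.
D4: an octave up reaches D, and 12 semitones makes it D5.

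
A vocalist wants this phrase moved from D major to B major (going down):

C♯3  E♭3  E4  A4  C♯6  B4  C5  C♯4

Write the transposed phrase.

D major to B major down is a minor third, so every note moves down by that interval.
C#3 → A#2
Eb3 → C3
E4 → C#4
A4 → F#4
C#6 → A#5
B4 → G#4
C5 → A4
C#4 → A#3

A#2 C3 C#4 F#4 A#5 G#4 A4 A#3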